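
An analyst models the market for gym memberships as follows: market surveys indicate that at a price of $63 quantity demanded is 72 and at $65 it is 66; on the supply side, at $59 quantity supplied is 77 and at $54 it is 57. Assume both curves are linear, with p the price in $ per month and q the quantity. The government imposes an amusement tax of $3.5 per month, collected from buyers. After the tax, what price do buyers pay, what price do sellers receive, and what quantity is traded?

Buyers pay $62; sellers receive $58.5; quantity = 75.

Demand slope: (66 − 72)/(65 − 63) = -3, so qd = 261 − 3p.
Supply slope: (57 − 77)/(54 − 59) = 4, so qs = 4p − 159.
Without the tax, 261 − 3p = 4p − 159 gives 7p = 420, so p* = $60 and q* = 81.
With the tax collected from buyers, demand (in seller-price terms) shifts: qd = 261 − 3(p + 3.5).
New equilibrium: buyers pay $62, sellers receive $58.5, q = 75. (Wedge: pb − ps = 3.5.)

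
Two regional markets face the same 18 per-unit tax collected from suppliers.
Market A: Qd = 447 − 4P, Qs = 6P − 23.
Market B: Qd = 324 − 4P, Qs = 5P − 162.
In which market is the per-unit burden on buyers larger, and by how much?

Market A: pre-tax P* = 47, Q* = 259; post-tax Q = 215.8; per-unit burden on buyers = 10.8.
Market B: pre-tax P* = 54, Q* = 108; post-tax Q = 68; per-unit burden on buyers = 10.
Difference: 10.8 vs 10 → market A is larger by 0.8.

Market A, by 0.8.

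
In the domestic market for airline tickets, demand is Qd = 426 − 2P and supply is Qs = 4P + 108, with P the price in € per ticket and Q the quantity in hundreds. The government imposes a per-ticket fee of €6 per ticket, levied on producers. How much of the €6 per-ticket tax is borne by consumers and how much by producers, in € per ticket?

Consumers bear €4 per ticket; producers bear €2 per ticket.

Without the tax, 426 − 2P = 4P + 108 gives 6P = 318, so P* = €53 and Q* = 320.
With the tax collected from producers, supply shifts: Qs = 4(P − 6) + 108.
Solving gives Q = 312 with consumers paying €57 and producers receiving €51 (the €6 wedge).
Burden on consumers: €4; on producers: €2. (They sum to €6.)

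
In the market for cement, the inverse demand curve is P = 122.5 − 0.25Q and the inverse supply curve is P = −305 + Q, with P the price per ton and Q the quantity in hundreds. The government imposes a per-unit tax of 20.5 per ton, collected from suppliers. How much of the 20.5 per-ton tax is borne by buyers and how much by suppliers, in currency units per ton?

Buyers bear 4.1 per ton; suppliers bear 16.4 per ton.

Inverting to Q(P) form: Qd = 490 − 4P; Qs = P + 305.
Before the tax: set 490 − 4P = P + 305 → P* = 37, Q* = 342.
With the tax collected from suppliers, supply shifts: Qs = (P − 20.5) + 305.
New equilibrium: buyers pay 41.1, suppliers receive 20.6, Q = 325.6. (Wedge: Pb − Ps = 20.5.)
Burden on buyers: 4.1; on suppliers: 16.4. (They sum to 20.5.)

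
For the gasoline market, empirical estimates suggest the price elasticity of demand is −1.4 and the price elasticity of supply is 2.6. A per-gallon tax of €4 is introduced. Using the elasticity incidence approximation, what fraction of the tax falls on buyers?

Buyers' share ≈ 0.65.

Incidence ratio: buyers' share ≈ εs / (εs + |εd|) = 2.6 / (2.6 + 1.4) = 0.65.
Supply is the more elastic side, so buyers bear the larger share.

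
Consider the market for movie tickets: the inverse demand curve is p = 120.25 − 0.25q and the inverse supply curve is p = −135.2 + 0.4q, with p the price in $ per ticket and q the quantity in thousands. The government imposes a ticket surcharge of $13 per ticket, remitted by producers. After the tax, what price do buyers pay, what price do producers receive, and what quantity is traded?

Inverting to q(p) form: qd = 481 − 4p; qs = 2.5p + 338.
Without the tax, 481 − 4p = 2.5p + 338 gives 6.5p = 143, so p* = $22 and q* = 393.
With the tax collected from producers, supply shifts: qs = 2.5(p − 13) + 338.
New equilibrium: buyers pay $27, producers receive $14, q = 373. (Wedge: pb − ps = 13.)
The less price-elastic side of the market bears the larger share of a per-unit tax.

Buyers pay $27; producers receive $14; quantity = 373.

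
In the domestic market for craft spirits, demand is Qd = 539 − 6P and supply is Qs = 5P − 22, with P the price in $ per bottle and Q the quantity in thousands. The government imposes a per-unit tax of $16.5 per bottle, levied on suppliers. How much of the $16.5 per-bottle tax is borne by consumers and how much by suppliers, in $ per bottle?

Consumers bear $7.5 per bottle; suppliers bear $9 per bottle.

Before the tax: set 539 − 6P = 5P − 22 → P* = $51, Q* = 233.
With the tax collected from suppliers, supply shifts: Qs = 5(P − 16.5) − 22.
New equilibrium: consumers pay $58.5, suppliers receive $42, Q = 188. (Wedge: Pb − Ps = 16.5.)
Burden on consumers: $7.5; on suppliers: $9. (They sum to $16.5.)
The less price-elastic side of the market bears the larger share of a per-unit tax.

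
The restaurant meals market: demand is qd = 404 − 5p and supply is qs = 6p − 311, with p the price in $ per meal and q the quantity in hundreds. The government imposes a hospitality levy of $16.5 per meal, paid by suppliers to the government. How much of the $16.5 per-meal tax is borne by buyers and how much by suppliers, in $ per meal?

Before the tax: set 404 − 5p = 6p − 311 → p* = $65, q* = 79.
With the tax collected from suppliers, supply shifts: qs = 6(p − 16.5) − 311.
New equilibrium: buyers pay $74, suppliers receive $57.5, q = 34. (Wedge: pb − ps = 16.5.)
Burden on buyers: $9; on suppliers: $7.5. (They sum to $16.5.)

Buyers bear $9 per meal; suppliers bear $7.5 per meal.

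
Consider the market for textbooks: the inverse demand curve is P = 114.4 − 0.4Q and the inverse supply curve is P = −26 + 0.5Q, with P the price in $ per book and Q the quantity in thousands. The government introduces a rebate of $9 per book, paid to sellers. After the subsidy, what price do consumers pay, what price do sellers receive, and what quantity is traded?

Consumers pay $48; sellers receive $57; quantity = 166.

Rewrite in direct form: Qd = 286 − 2.5P and Qs = 2P + 52.
Without the subsidy, 286 − 2.5P = 2P + 52 gives 4.5P = 234, so P* = $52 and Q* = 156.
With a per-unit subsidy paid to sellers, each receives P + 9 per unit sold, so supply becomes Qs = 2(P + 9) + 52.
New equilibrium: consumers pay $48, sellers receive $57, Q = 166. (Wedge: Pb − Ps = −9.)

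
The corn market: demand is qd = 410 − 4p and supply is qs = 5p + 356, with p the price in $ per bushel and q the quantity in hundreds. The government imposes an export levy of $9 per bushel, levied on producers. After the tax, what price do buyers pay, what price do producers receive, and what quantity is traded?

Without the tax, 410 − 4p = 5p + 356 gives 9p = 54, so p* = $6 and q* = 386.
With the tax collected from producers, supply shifts: qs = 5(p − 9) + 356.
New equilibrium: buyers pay $11, producers receive $2, q = 366. (Wedge: pb − ps = 9.)
The less price-elastic side of the market bears the larger share of a per-unit tax.

Buyers pay $11; producers receive $2; quantity = 366.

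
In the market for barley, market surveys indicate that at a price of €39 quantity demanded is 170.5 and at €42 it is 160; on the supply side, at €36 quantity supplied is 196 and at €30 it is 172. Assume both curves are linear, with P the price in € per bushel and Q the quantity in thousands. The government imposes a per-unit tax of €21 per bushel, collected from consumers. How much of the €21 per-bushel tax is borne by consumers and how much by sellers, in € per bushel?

Consumers bear €11.2 per bushel; sellers bear €9.8 per bushel.

Demand slope: (160 − 170.5)/(42 − 39) = -3.5, so Qd = 307 − 3.5P.
Supply slope: (172 − 196)/(30 − 36) = 4, so Qs = 4P + 52.
Without the tax, 307 − 3.5P = 4P + 52 gives 7.5P = 255, so P* = €34 and Q* = 188.
With the tax collected from consumers, demand (in seller-price terms) shifts: Qd = 307 − 3.5(P + 21).
New equilibrium: consumers pay €45.2, sellers receive €24.2, Q = 148.8. (Wedge: Pb − Ps = 21.)
Burden on consumers: €11.2; on sellers: €9.8. (They sum to €21.)
The less price-elastic side of the market bears the larger share of a per-unit tax.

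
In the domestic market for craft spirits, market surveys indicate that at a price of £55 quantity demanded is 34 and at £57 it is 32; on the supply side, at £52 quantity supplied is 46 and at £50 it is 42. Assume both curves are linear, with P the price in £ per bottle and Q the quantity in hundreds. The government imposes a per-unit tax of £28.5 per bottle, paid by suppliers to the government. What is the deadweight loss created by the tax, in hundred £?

Demand slope: (32 − 34)/(57 − 55) = -1, so Qd = 89 − P.
Supply slope: (42 − 46)/(50 − 52) = 2, so Qs = 2P − 58.
Without the tax, 89 − P = 2P − 58 gives 3P = 147, so P* = £49 and Q* = 40.
With the tax collected from suppliers, supply shifts: Qs = 2(P − 28.5) − 58.
New equilibrium: consumers pay £68, suppliers receive £39.5, Q = 21. (Wedge: Pb − Ps = 28.5.)
Quantity falls by |ΔQ| = |40 − 21| = 19.
DWL = ½ · t · |ΔQ| = ½ · 28.5 · 19 = £270.75.

Deadweight loss = £270.75 hundred.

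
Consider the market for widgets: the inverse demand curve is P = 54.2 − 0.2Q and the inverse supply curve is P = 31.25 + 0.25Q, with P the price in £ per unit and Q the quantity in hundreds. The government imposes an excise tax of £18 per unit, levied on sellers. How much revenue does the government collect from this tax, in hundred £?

Inverting to Q(P) form: Qd = 271 − 5P; Qs = 4P − 125.
Before the tax: set 271 − 5P = 4P − 125 → P* = £44, Q* = 51.
With the tax collected from sellers, supply shifts: Qs = 4(P − 18) − 125.
New equilibrium: consumers pay £52, sellers receive £34, Q = 11. (Wedge: Pb − Ps = 18.)
Revenue = t · Q = 18 · 11 = £198.

Tax revenue = £198 hundred.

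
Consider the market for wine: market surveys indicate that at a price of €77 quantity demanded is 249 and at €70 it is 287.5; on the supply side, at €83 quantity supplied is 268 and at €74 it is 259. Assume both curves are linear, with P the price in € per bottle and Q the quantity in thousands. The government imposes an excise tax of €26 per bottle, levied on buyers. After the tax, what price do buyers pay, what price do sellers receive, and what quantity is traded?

Demand slope: (287.5 − 249)/(70 − 77) = -5.5, so Qd = 672.5 − 5.5P.
Supply slope: (259 − 268)/(74 − 83) = 1, so Qs = P + 185.
Before the tax: set 672.5 − 5.5P = P + 185 → P* = €75, Q* = 260.
With the tax collected from buyers, demand (in seller-price terms) shifts: Qd = 672.5 − 5.5(P + 26).
Solving gives Q = 238 with buyers paying €79 and sellers receiving €53 (the €26 wedge).

Buyers pay €79; sellers receive €53; quantity = 238.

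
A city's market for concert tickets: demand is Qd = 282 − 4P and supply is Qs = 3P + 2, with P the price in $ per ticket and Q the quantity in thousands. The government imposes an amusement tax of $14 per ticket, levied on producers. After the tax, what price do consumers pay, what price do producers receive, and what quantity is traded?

Without the tax, 282 − 4P = 3P + 2 gives 7P = 280, so P* = $40 and Q* = 122.
With the tax collected from producers, supply shifts: Qs = 3(P − 14) + 2.
Solving gives Q = 98 with consumers paying $46 and producers receiving $32 (the $14 wedge).

Consumers pay $46; producers receive $32; quantity = 98.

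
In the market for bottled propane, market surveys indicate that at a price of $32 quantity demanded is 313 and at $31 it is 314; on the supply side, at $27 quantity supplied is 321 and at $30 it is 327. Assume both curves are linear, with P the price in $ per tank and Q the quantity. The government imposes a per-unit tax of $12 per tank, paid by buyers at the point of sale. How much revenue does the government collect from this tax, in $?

Demand slope: (314 − 313)/(31 − 32) = -1, so Qd = 345 − P.
Supply slope: (327 − 321)/(30 − 27) = 2, so Qs = 2P + 267.
Before the tax: set 345 − P = 2P + 267 → P* = $26, Q* = 319.
With the tax collected from buyers, demand (in seller-price terms) shifts: Qd = 345 − (P + 12).
New equilibrium: buyers pay $34, producers receive $22, Q = 311. (Wedge: Pb − Ps = 12.)
Revenue = t · Q = 12 · 311 = $3732.

Tax revenue = $3732.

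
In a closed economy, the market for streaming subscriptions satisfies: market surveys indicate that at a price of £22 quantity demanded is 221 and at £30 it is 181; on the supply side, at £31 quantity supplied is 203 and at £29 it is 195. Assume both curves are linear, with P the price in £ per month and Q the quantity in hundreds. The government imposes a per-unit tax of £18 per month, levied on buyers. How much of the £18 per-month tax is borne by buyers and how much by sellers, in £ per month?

Demand slope: (181 − 221)/(30 − 22) = -5, so Qd = 331 − 5P.
Supply slope: (195 − 203)/(29 − 31) = 4, so Qs = 4P + 79.
Without the tax, 331 − 5P = 4P + 79 gives 9P = 252, so P* = £28 and Q* = 191.
With the tax collected from buyers, demand (in seller-price terms) shifts: Qd = 331 − 5(P + 18).
Solving gives Q = 151 with buyers paying £36 and sellers receiving £18 (the £18 wedge).
Burden on buyers: £8; on sellers: £10. (They sum to £18.)
The less price-elastic side of the market bears the larger share of a per-unit tax.

Buyers bear £8 per month; sellers bear £10 per month.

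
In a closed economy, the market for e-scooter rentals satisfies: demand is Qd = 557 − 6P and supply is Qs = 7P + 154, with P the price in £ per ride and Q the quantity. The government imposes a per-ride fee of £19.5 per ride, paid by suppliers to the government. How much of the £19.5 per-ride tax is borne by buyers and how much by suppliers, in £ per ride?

Buyers bear £10.5 per ride; suppliers bear £9 per ride.

Before the tax: set 557 − 6P = 7P + 154 → P* = £31, Q* = 371.
With the tax collected from suppliers, supply shifts: Qs = 7(P − 19.5) + 154.
Solving gives Q = 308 with buyers paying £41.5 and suppliers receiving £22 (the £19.5 wedge).
Burden on buyers: £10.5; on suppliers: £9. (They sum to £19.5.)
The less price-elastic side of the market bears the larger share of a per-unit tax.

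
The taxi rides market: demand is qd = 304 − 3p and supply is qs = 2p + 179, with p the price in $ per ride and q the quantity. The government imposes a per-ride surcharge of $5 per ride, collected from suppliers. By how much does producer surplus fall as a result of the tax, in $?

Without the tax, 304 − 3p = 2p + 179 gives 5p = 125, so p* = $25 and q* = 229.
With the tax collected from suppliers, supply shifts: qs = 2(p − 5) + 179.
Solving gives q = 223 with consumers paying $27 and suppliers receiving $22 (the $5 wedge).
ΔPS is the trapezoid between Q = 223 and Q = 229 of height $3: ½ · (229 + 223) · 3 = $678.

Producer surplus falls by $678.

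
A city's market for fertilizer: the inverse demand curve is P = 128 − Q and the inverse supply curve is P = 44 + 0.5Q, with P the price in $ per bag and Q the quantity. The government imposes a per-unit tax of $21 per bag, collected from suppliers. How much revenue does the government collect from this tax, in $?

Rewrite in direct form: Qd = 128 − P and Qs = 2P − 88.
Without the tax, 128 − P = 2P − 88 gives 3P = 216, so P* = $72 and Q* = 56.
With the tax collected from suppliers, supply shifts: Qs = 2(P − 21) − 88.
New equilibrium: consumers pay $86, suppliers receive $65, Q = 42. (Wedge: Pb − Ps = 21.)
Revenue = t · Q = 21 · 42 = $882.

Tax revenue = $882.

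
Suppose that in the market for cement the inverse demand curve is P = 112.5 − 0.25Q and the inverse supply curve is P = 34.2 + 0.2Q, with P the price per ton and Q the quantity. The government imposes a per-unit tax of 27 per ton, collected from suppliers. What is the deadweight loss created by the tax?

Rewrite in direct form: Qd = 450 − 4P and Qs = 5P − 171.
Without the tax, 450 − 4P = 5P − 171 gives 9P = 621, so P* = 69 and Q* = 174.
With the tax collected from suppliers, supply shifts: Qs = 5(P − 27) − 171.
Solving gives Q = 114 with buyers paying 84 and suppliers receiving 57 (the 27 wedge).
Quantity falls by |ΔQ| = |174 − 114| = 60.
DWL = ½ · t · |ΔQ| = ½ · 27 · 60 = 810.

Deadweight loss = 810.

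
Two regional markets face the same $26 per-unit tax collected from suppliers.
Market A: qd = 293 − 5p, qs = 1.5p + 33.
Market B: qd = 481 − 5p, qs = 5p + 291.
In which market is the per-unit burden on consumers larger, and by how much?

Market B, by $7.

Market A: pre-tax p* = $40, q* = 93; post-tax q = 63; per-unit burden on consumers = $6.
Market B: pre-tax p* = $19, q* = 386; post-tax q = 321; per-unit burden on consumers = $13.
Difference: $6 vs $13 → market B is larger by $7.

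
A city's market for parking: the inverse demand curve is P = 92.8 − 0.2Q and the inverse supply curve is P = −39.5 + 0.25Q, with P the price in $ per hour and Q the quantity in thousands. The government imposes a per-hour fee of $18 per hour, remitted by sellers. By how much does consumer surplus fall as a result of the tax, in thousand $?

Consumer surplus falls by $2192 thousand.

Inverting to Q(P) form: Qd = 464 − 5P; Qs = 4P + 158.
Without the tax, 464 − 5P = 4P + 158 gives 9P = 306, so P* = $34 and Q* = 294.
With the tax collected from sellers, supply shifts: Qs = 4(P − 18) + 158.
New equilibrium: consumers pay $42, sellers receive $24, Q = 254. (Wedge: Pb − Ps = 18.)
ΔCS is the trapezoid between Q = 254 and Q = 294 of height $8: ½ · (294 + 254) · 8 = $2192.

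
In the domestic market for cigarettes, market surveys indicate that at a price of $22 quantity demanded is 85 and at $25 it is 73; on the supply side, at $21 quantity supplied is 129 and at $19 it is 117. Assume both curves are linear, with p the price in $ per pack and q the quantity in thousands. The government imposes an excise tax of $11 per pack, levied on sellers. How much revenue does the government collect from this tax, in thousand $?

Demand slope: (73 − 85)/(25 − 22) = -4, so qd = 173 − 4p.
Supply slope: (117 − 129)/(19 − 21) = 6, so qs = 6p + 3.
Without the tax, 173 − 4p = 6p + 3 gives 10p = 170, so p* = $17 and q* = 105.
With the tax collected from sellers, supply shifts: qs = 6(p − 11) + 3.
New equilibrium: buyers pay $23.6, sellers receive $12.6, q = 78.6. (Wedge: pb − ps = 11.)
Revenue = t · Q = 11 · 78.6 = $864.6.

Tax revenue = $864.6 thousand.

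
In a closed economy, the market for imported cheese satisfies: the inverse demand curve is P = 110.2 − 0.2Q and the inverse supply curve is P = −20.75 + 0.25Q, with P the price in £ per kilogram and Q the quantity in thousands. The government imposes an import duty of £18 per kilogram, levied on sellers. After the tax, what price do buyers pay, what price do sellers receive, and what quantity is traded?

Rewrite in direct form: Qd = 551 − 5P and Qs = 4P + 83.
Before the tax: set 551 − 5P = 4P + 83 → P* = £52, Q* = 291.
With the tax collected from sellers, supply shifts: Qs = 4(P − 18) + 83.
New equilibrium: buyers pay £60, sellers receive £42, Q = 251. (Wedge: Pb − Ps = 18.)
The less price-elastic side of the market bears the larger share of a per-unit tax.

Buyers pay £60; sellers receive £42; quantity = 251.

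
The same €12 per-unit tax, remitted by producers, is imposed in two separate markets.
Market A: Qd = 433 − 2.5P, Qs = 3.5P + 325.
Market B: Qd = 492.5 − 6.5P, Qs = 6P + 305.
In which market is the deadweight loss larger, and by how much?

Market A: pre-tax P* = €18, Q* = 388; post-tax Q = 370.5; deadweight loss = €105.
Market B: pre-tax P* = €15, Q* = 395; post-tax Q = 357.56; deadweight loss = €224.64.
Difference: €105 vs €224.64 → market B is larger by €119.64.

Market B, by €119.64.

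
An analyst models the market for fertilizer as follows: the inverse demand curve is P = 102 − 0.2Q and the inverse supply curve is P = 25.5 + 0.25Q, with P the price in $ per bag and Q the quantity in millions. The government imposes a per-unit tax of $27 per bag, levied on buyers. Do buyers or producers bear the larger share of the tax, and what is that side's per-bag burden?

Rewrite in direct form: Qd = 510 − 5P and Qs = 4P − 102.
Before the tax: set 510 − 5P = 4P − 102 → P* = $68, Q* = 170.
With the tax collected from buyers, demand (in seller-price terms) shifts: Qd = 510 − 5(P + 27).
Solving gives Q = 110 with buyers paying $80 and producers receiving $53 (the $27 wedge).
Per-bag burden: buyers $12, producers $15.
Producers take the larger share because supply is less price-elastic here (demand slope 5 vs supply slope 4).
The less price-elastic side of the market bears the larger share of a per-unit tax.

Producers bear the larger share: $15 per bag.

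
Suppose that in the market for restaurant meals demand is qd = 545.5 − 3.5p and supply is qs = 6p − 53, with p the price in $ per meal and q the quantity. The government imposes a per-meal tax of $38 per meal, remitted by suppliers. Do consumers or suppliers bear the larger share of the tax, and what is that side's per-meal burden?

Before the tax: set 545.5 − 3.5p = 6p − 53 → p* = $63, q* = 325.
With the tax collected from suppliers, supply shifts: qs = 6(p − 38) − 53.
Solving gives q = 241 with consumers paying $87 and suppliers receiving $49 (the $38 wedge).
Per-meal burden: consumers $24, suppliers $14.
Consumers take the larger share because demand is less price-elastic here (demand slope 3.5 vs supply slope 6).

Consumers bear the larger share: $24 per meal.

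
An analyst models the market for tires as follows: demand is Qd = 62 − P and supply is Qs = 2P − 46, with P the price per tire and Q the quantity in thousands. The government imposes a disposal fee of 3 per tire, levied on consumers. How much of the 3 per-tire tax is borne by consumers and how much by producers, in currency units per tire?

Without the tax, 62 − P = 2P − 46 gives 3P = 108, so P* = 36 and Q* = 26.
With the tax collected from consumers, demand (in seller-price terms) shifts: Qd = 62 − (P + 3).
Solving gives Q = 24 with consumers paying 38 and producers receiving 35 (the 3 wedge).
Burden on consumers: 2; on producers: 1. (They sum to 3.)

Consumers bear 2 per tire; producers bear 1 per tire.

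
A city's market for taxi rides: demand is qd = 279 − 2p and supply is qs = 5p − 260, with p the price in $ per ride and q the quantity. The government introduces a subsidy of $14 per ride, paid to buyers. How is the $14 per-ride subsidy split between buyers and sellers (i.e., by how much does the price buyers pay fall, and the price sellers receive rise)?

Buyers gain $10 per ride; sellers gain $4 per ride.

Before the subsidy: set 279 − 2p = 5p − 260 → p* = $77, q* = 125.
With a per-unit subsidy paid to buyers, each effectively pays p − 14, so demand becomes qd = 279 − 2(p − 14).
Solving gives q = 145 with buyers paying $67 and sellers receiving $81 (the $14 wedge).
Gain to buyers: $10; to sellers: $4. (They sum to $14.)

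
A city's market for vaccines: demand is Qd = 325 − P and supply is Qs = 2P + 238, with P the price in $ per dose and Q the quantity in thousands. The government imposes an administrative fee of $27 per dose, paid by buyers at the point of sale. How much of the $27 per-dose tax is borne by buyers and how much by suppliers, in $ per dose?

Without the tax, 325 − P = 2P + 238 gives 3P = 87, so P* = $29 and Q* = 296.
With the tax collected from buyers, demand (in seller-price terms) shifts: Qd = 325 − (P + 27).
New equilibrium: buyers pay $47, suppliers receive $20, Q = 278. (Wedge: Pb − Ps = 27.)
Burden on buyers: $18; on suppliers: $9. (They sum to $27.)
The less price-elastic side of the market bears the larger share of a per-unit tax.

Buyers bear $18 per dose; suppliers bear $9 per dose.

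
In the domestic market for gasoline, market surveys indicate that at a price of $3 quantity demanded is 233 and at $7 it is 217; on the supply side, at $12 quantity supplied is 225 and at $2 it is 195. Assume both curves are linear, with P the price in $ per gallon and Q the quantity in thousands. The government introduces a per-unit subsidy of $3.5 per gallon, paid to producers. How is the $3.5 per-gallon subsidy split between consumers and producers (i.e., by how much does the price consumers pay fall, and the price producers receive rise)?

Consumers gain $1.5 per gallon; producers gain $2 per gallon.

Demand slope: (217 − 233)/(7 − 3) = -4, so Qd = 245 − 4P.
Supply slope: (195 − 225)/(2 − 12) = 3, so Qs = 3P + 189.
Without the subsidy, 245 − 4P = 3P + 189 gives 7P = 56, so P* = $8 and Q* = 213.
With a per-unit subsidy paid to producers, each receives P + 3.5 per unit sold, so supply becomes Qs = 3(P + 3.5) + 189.
Solving gives Q = 219 with consumers paying $6.5 and producers receiving $10 (the $3.5 wedge).
Gain to consumers: $1.5; to producers: $2. (They sum to $3.5.)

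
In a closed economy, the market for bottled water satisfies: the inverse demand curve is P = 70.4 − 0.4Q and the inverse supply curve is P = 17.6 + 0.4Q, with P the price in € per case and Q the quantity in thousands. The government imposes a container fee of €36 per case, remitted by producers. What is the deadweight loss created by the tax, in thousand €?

Deadweight loss = €810 thousand.

Rewrite in direct form: Qd = 176 − 2.5P and Qs = 2.5P − 44.
Without the tax, 176 − 2.5P = 2.5P − 44 gives 5P = 220, so P* = €44 and Q* = 66.
With the tax collected from producers, supply shifts: Qs = 2.5(P − 36) − 44.
New equilibrium: buyers pay €62, producers receive €26, Q = 21. (Wedge: Pb − Ps = 36.)
Quantity falls by |ΔQ| = |66 − 21| = 45.
DWL = ½ · t · |ΔQ| = ½ · 36 · 45 = €810.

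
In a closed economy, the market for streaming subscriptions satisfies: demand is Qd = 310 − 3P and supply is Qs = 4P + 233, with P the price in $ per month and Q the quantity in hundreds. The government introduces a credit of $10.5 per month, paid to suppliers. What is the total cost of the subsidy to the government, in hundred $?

Before the subsidy: set 310 − 3P = 4P + 233 → P* = $11, Q* = 277.
With a per-unit subsidy paid to suppliers, each receives P + 10.5 per unit sold, so supply becomes Qs = 4(P + 10.5) + 233.
New equilibrium: consumers pay $5, suppliers receive $15.5, Q = 295. (Wedge: Pb − Ps = −10.5.)
Outlay = t · Q = 10.5 · 295 = $3097.5.

Government outlay = $3097.5 hundred.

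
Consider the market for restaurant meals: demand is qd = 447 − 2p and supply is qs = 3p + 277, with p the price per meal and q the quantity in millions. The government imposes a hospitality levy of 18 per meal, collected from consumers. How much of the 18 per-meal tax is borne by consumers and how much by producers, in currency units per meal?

Consumers bear 10.8 per meal; producers bear 7.2 per meal.

Without the tax, 447 − 2p = 3p + 277 gives 5p = 170, so p* = 34 and q* = 379.
With the tax collected from consumers, demand (in seller-price terms) shifts: qd = 447 − 2(p + 18).
New equilibrium: consumers pay 44.8, producers receive 26.8, q = 357.4. (Wedge: pb − ps = 18.)
Burden on consumers: 10.8; on producers: 7.2. (They sum to 18.)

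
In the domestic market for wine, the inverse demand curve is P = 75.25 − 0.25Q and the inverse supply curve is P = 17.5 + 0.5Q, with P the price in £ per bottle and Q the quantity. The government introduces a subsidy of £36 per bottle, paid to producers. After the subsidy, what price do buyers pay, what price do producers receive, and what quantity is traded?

Buyers pay £44; producers receive £80; quantity = 125.

Inverting to Q(P) form: Qd = 301 − 4P; Qs = 2P − 35.
Without the subsidy, 301 − 4P = 2P − 35 gives 6P = 336, so P* = £56 and Q* = 77.
With a per-unit subsidy paid to producers, each receives P + 36 per unit sold, so supply becomes Qs = 2(P + 36) − 35.
Solving gives Q = 125 with buyers paying £44 and producers receiving £80 (the £36 wedge).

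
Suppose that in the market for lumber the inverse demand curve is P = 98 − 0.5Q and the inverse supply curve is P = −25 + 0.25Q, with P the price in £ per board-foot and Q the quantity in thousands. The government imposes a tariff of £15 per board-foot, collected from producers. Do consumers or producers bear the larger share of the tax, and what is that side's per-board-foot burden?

Consumers bear the larger share: £10 per board-foot.

Rewrite in direct form: Qd = 196 − 2P and Qs = 4P + 100.
Without the tax, 196 − 2P = 4P + 100 gives 6P = 96, so P* = £16 and Q* = 164.
With the tax collected from producers, supply shifts: Qs = 4(P − 15) + 100.
Solving gives Q = 144 with consumers paying £26 and producers receiving £11 (the £15 wedge).
Per-board-foot burden: consumers £10, producers £5.
Consumers take the larger share because demand is less price-elastic here (demand slope 2 vs supply slope 4).
The less price-elastic side of the market bears the larger share of a per-unit tax.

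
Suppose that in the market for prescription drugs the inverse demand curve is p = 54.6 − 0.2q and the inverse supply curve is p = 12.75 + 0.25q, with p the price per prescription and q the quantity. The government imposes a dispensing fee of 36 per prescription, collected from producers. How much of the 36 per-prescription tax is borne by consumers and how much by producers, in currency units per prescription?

Consumers bear 16 per prescription; producers bear 20 per prescription.

Inverting to q(p) form: qd = 273 − 5p; qs = 4p − 51.
Before the tax: set 273 − 5p = 4p − 51 → p* = 36, q* = 93.
With the tax collected from producers, supply shifts: qs = 4(p − 36) − 51.
New equilibrium: consumers pay 52, producers receive 16, q = 13. (Wedge: pb − ps = 36.)
Burden on consumers: 16; on producers: 20. (They sum to 36.)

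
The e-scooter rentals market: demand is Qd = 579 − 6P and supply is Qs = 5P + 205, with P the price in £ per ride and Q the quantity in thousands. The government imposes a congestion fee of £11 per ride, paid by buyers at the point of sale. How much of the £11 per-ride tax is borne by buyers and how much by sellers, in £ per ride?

Before the tax: set 579 − 6P = 5P + 205 → P* = £34, Q* = 375.
With the tax collected from buyers, demand (in seller-price terms) shifts: Qd = 579 − 6(P + 11).
Solving gives Q = 345 with buyers paying £39 and sellers receiving £28 (the £11 wedge).
Burden on buyers: £5; on sellers: £6. (They sum to £11.)

Buyers bear £5 per ride; sellers bear £6 per ride.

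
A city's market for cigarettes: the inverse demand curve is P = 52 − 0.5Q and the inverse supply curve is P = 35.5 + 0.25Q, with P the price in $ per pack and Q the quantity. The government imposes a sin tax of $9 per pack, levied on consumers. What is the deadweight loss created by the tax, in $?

Rewrite in direct form: Qd = 104 − 2P and Qs = 4P − 142.
Before the tax: set 104 − 2P = 4P − 142 → P* = $41, Q* = 22.
With the tax collected from consumers, demand (in seller-price terms) shifts: Qd = 104 − 2(P + 9).
New equilibrium: consumers pay $47, producers receive $38, Q = 10. (Wedge: Pb − Ps = 9.)
Quantity falls by |ΔQ| = |22 − 10| = 12.
DWL = ½ · t · |ΔQ| = ½ · 9 · 12 = $54.

Deadweight loss = $54.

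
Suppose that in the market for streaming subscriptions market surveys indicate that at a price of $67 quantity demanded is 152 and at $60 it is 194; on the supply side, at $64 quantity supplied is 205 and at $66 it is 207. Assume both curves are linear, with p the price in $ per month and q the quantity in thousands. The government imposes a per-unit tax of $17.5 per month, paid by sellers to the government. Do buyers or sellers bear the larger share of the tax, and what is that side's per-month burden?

Sellers bear the larger share: $15 per month.

Demand slope: (194 − 152)/(60 − 67) = -6, so qd = 554 − 6p.
Supply slope: (207 − 205)/(66 − 64) = 1, so qs = p + 141.
Without the tax, 554 − 6p = p + 141 gives 7p = 413, so p* = $59 and q* = 200.
With the tax collected from sellers, supply shifts: qs = (p − 17.5) + 141.
New equilibrium: buyers pay $61.5, sellers receive $44, q = 185. (Wedge: pb − ps = 17.5.)
Per-month burden: buyers $2.5, sellers $15.
Sellers take the larger share because supply is less price-elastic here (demand slope 6 vs supply slope 1).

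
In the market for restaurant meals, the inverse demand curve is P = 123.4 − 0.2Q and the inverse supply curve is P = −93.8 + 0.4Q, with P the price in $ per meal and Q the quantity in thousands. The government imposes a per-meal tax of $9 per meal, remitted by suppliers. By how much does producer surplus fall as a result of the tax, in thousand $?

Producer surplus falls by $2127 thousand.

Inverting to Q(P) form: Qd = 617 − 5P; Qs = 2.5P + 234.5.
Without the tax, 617 − 5P = 2.5P + 234.5 gives 7.5P = 382.5, so P* = $51 and Q* = 362.
With the tax collected from suppliers, supply shifts: Qs = 2.5(P − 9) + 234.5.
New equilibrium: consumers pay $54, suppliers receive $45, Q = 347. (Wedge: Pb − Ps = 9.)
ΔPS is the trapezoid between Q = 347 and Q = 362 of height $6: ½ · (362 + 347) · 6 = $2127.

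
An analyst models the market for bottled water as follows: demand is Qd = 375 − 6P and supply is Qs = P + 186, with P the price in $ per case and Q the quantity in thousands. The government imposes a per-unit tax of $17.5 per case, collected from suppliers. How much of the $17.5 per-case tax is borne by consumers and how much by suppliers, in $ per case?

Consumers bear $2.5 per case; suppliers bear $15 per case.

Before the tax: set 375 − 6P = P + 186 → P* = $27, Q* = 213.
With the tax collected from suppliers, supply shifts: Qs = (P − 17.5) + 186.
New equilibrium: consumers pay $29.5, suppliers receive $12, Q = 198. (Wedge: Pb − Ps = 17.5.)
Burden on consumers: $2.5; on suppliers: $15. (They sum to $17.5.)
The less price-elastic side of the market bears the larger share of a per-unit tax.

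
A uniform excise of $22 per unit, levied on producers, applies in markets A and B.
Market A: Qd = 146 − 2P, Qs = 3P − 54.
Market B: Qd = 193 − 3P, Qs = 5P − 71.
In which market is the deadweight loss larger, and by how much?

Market A: pre-tax P* = $40, Q* = 66; post-tax Q = 39.6; deadweight loss = $290.4.
Market B: pre-tax P* = $33, Q* = 94; post-tax Q = 52.75; deadweight loss = $453.75.
Difference: $290.4 vs $453.75 → market B is larger by $163.35.

Market B, by $163.35.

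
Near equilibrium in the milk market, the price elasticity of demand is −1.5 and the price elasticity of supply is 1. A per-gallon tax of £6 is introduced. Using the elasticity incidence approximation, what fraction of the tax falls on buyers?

Incidence ratio: buyers' share ≈ εs / (εs + |εd|) = 1 / (1 + 1.5) = 0.4.
Supply is the less elastic side, so buyers bear the smaller share.

Buyers' share ≈ 0.4.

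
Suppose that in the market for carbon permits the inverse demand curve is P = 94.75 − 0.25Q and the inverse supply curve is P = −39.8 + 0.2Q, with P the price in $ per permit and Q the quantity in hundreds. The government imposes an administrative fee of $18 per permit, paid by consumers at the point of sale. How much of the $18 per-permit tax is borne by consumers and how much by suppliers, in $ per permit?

Consumers bear $10 per permit; suppliers bear $8 per permit.

Rewrite in direct form: Qd = 379 − 4P and Qs = 5P + 199.
Without the tax, 379 − 4P = 5P + 199 gives 9P = 180, so P* = $20 and Q* = 299.
With the tax collected from consumers, demand (in seller-price terms) shifts: Qd = 379 − 4(P + 18).
Solving gives Q = 259 with consumers paying $30 and suppliers receiving $12 (the $18 wedge).
Burden on consumers: $10; on suppliers: $8. (They sum to $18.)
The less price-elastic side of the market bears the larger share of a per-unit tax.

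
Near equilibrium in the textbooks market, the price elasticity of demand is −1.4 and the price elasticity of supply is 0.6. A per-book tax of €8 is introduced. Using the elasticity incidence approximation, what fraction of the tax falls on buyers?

Incidence ratio: buyers' share ≈ εs / (εs + |εd|) = 0.6 / (0.6 + 1.4) = 0.3.
Supply is the less elastic side, so buyers bear the smaller share.

Buyers' share ≈ 0.3.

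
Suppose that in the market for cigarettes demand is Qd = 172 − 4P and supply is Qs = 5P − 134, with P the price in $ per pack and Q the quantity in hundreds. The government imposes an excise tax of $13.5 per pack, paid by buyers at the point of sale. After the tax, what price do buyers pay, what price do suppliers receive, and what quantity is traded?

Without the tax, 172 − 4P = 5P − 134 gives 9P = 306, so P* = $34 and Q* = 36.
With the tax collected from buyers, demand (in seller-price terms) shifts: Qd = 172 − 4(P + 13.5).
Solving gives Q = 6 with buyers paying $41.5 and suppliers receiving $28 (the $13.5 wedge).

Buyers pay $41.5; suppliers receive $28; quantity = 6.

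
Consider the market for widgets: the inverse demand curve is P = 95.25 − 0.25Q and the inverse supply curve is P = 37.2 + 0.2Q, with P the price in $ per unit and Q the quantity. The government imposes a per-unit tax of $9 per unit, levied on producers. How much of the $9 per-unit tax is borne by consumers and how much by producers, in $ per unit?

Rewrite in direct form: Qd = 381 − 4P and Qs = 5P − 186.
Without the tax, 381 − 4P = 5P − 186 gives 9P = 567, so P* = $63 and Q* = 129.
With the tax collected from producers, supply shifts: Qs = 5(P − 9) − 186.
Solving gives Q = 109 with consumers paying $68 and producers receiving $59 (the $9 wedge).
Burden on consumers: $5; on producers: $4. (They sum to $9.)
The less price-elastic side of the market bears the larger share of a per-unit tax.

Consumers bear $5 per unit; producers bear $4 per unit.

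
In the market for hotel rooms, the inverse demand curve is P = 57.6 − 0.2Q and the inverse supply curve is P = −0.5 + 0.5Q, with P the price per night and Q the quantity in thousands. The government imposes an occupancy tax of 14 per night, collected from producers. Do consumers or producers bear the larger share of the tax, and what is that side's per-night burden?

Producers bear the larger share: 10 per night.

Inverting to Q(P) form: Qd = 288 − 5P; Qs = 2P + 1.
Before the tax: set 288 − 5P = 2P + 1 → P* = 41, Q* = 83.
With the tax collected from producers, supply shifts: Qs = 2(P − 14) + 1.
New equilibrium: consumers pay 45, producers receive 31, Q = 63. (Wedge: Pb − Ps = 14.)
Per-night burden: consumers 4, producers 10.
Producers take the larger share because supply is less price-elastic here (demand slope 5 vs supply slope 2).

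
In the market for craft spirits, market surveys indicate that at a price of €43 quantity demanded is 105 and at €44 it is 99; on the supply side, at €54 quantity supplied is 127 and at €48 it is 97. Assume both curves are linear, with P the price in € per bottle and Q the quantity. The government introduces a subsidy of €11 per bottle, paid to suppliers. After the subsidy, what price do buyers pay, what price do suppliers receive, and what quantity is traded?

Demand slope: (99 − 105)/(44 − 43) = -6, so Qd = 363 − 6P.
Supply slope: (97 − 127)/(48 − 54) = 5, so Qs = 5P − 143.
Before the subsidy: set 363 − 6P = 5P − 143 → P* = €46, Q* = 87.
With a per-unit subsidy paid to suppliers, each receives P + 11 per unit sold, so supply becomes Qs = 5(P + 11) − 143.
New equilibrium: buyers pay €41, suppliers receive €52, Q = 117. (Wedge: Pb − Ps = −11.)

Buyers pay €41; suppliers receive €52; quantity = 117.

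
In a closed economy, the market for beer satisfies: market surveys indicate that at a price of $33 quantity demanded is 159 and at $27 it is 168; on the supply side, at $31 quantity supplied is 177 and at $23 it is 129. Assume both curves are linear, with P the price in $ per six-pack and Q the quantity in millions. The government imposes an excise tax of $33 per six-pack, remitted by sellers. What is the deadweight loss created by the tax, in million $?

Demand slope: (168 − 159)/(27 − 33) = -1.5, so Qd = 208.5 − 1.5P.
Supply slope: (129 − 177)/(23 − 31) = 6, so Qs = 6P − 9.
Without the tax, 208.5 − 1.5P = 6P − 9 gives 7.5P = 217.5, so P* = $29 and Q* = 165.
With the tax collected from sellers, supply shifts: Qs = 6(P − 33) − 9.
Solving gives Q = 125.4 with consumers paying $55.4 and sellers receiving $22.4 (the $33 wedge).
Quantity falls by |ΔQ| = |165 − 125.4| = 39.6.
DWL = ½ · t · |ΔQ| = ½ · 33 · 39.6 = $653.4.

Deadweight loss = $653.4 million.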